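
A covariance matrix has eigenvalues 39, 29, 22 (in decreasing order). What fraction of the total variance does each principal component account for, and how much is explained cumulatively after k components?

Step 1 — total variance = trace(Sigma) = Σ λ_i = 39 + 29 + 22 = 90.

Step 2 — fraction explained by component i = λ_i / Σ λ:
  PC1: 39/90 = 0.4333
  PC2: 29/90 = 0.3222
  PC3: 22/90 = 0.2444

Step 3 — cumulative fraction after k components = (λ_1 + ... + λ_k) / Σ λ:
  k = 1: 39/90 = 0.4333
  k = 2: (39 + 29)/90 = 68/90 = 0.7556
  k = 3: (39 + 29 + 22)/90 = 90/90 = 1

Summary (fraction, with percent):

explained: PC1 0.4333 (43.33%), PC2 0.3222 (32.22%), PC3 0.2444 (24.44%);  cumulative: 0.4333, 0.7556, 1


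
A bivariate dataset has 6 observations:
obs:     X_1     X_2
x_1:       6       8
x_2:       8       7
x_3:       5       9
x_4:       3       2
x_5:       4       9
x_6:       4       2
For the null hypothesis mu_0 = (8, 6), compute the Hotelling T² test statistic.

Step 1 — sample mean vector:
  mean(X_1) = (6 + 8 + 5 + 3 + 4 + 4) / 6 = 30/6 = 5
  mean(X_2) = (8 + 7 + 9 + 2 + 9 + 2) / 6 = 37/6 = 6.1667
  x̄ = (5, 6.1667),  deviation x̄ - mu_0 = (5, 6.1667) - (8, 6) = (-3, 0.1667).

Step 2 — sample covariance matrix, S[i,j] = (1/(n-1)) · Σ_k (x_{k,i} - mean_i) · (x_{k,j} - mean_j), divisor n-1 = 5:
  S[X_1,X_1] = ((1)·(1) + (3)·(3) + (0)·(0) + (-2)·(-2) + (-1)·(-1) + (-1)·(-1)) / 5 = 16/5 = 3.2
  S[X_1,X_2] = ((1)·(1.8333) + (3)·(0.8333) + (0)·(2.8333) + (-2)·(-4.1667) + (-1)·(2.8333) + (-1)·(-4.1667)) / 5 = 14/5 = 2.8
  S[X_2,X_2] = ((1.8333)·(1.8333) + (0.8333)·(0.8333) + (2.8333)·(2.8333) + (-4.1667)·(-4.1667) + (2.8333)·(2.8333) + (-4.1667)·(-4.1667)) / 5 = 54.8333/5 = 10.9667
  S = [[3.2, 2.8],
 [2.8, 10.9667]].

Step 3 — invert S. det(S) = 3.2·10.9667 - (2.8)² = 27.2533.
  S^{-1} = (1/det) · [[d, -b], [-b, a]] = [[0.4024, -0.1027],
 [-0.1027, 0.1174]].

Step 4 — quadratic form (x̄ - mu_0)^T · S^{-1} · (x̄ - mu_0):
  S^{-1} · (x̄ - mu_0) = (-1.2243, 0.3278),
  (x̄ - mu_0)^T · [...] = (-3)·(-1.2243) + (0.1667)·(0.3278) = 3.7276.

Step 5 — scale by n: T² = 6 · 3.7276 = 22.3655.

T² ≈ 22.3655


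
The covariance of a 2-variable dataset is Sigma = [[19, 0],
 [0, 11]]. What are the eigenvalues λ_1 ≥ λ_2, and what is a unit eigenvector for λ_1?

Step 1 — characteristic polynomial of 2×2 Sigma:
  det(Sigma - λI) = λ² - trace · λ + det = 0.
  trace = 19 + 11 = 30, det = 19·11 - (0)² = 209.
Step 2 — discriminant:
  Δ = trace² - 4·det = 900 - 836 = 64.
Step 3 — eigenvalues:
  λ = (trace ± √Δ)/2 = (30 ± 8)/2,
  λ_1 = 19,  λ_2 = 11.

Step 4 — unit eigenvector for λ_1: Sigma is diagonal, so its eigenvectors are the coordinate axes. λ_1 = 19 is the diagonal entry on the first coordinate axis, hence
  v_1 = (1, 0) (||v_1|| = 1).

λ_1 = 19,  λ_2 = 11;  v_1 ≈ (1, 0)


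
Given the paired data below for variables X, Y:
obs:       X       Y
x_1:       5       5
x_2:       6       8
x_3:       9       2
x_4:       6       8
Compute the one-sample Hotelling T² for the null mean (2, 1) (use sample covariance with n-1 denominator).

Step 1 — sample mean vector:
  mean(X) = (5 + 6 + 9 + 6) / 4 = 26/4 = 6.5
  mean(Y) = (5 + 8 + 2 + 8) / 4 = 23/4 = 5.75
  x̄ = (6.5, 5.75),  deviation x̄ - mu_0 = (6.5, 5.75) - (2, 1) = (4.5, 4.75).

Step 2 — sample covariance matrix, S[i,j] = (1/(n-1)) · Σ_k (x_{k,i} - mean_i) · (x_{k,j} - mean_j), divisor n-1 = 3:
  S[X,X] = ((-1.5)·(-1.5) + (-0.5)·(-0.5) + (2.5)·(2.5) + (-0.5)·(-0.5)) / 3 = 9/3 = 3
  S[X,Y] = ((-1.5)·(-0.75) + (-0.5)·(2.25) + (2.5)·(-3.75) + (-0.5)·(2.25)) / 3 = -10.5/3 = -3.5
  S[Y,Y] = ((-0.75)·(-0.75) + (2.25)·(2.25) + (-3.75)·(-3.75) + (2.25)·(2.25)) / 3 = 24.75/3 = 8.25
  S = [[3, -3.5],
 [-3.5, 8.25]].

Step 3 — invert S. det(S) = 3·8.25 - (-3.5)² = 12.5.
  S^{-1} = (1/det) · [[d, -b], [-b, a]] = [[0.66, 0.28],
 [0.28, 0.24]].

Step 4 — quadratic form (x̄ - mu_0)^T · S^{-1} · (x̄ - mu_0):
  S^{-1} · (x̄ - mu_0) = (4.3, 2.4),
  (x̄ - mu_0)^T · [...] = (4.5)·(4.3) + (4.75)·(2.4) = 30.75.

Step 5 — scale by n: T² = 4 · 30.75 = 123.

T² ≈ 123


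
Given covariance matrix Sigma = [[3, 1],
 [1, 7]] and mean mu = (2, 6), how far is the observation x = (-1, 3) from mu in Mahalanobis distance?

Step 1 — centre the observation: (x - mu) = (-3, -3).

Step 2 — invert Sigma. det(Sigma) = 3·7 - (1)² = 20.
  Sigma^{-1} = (1/det) · [[d, -b], [-b, a]] = [[0.35, -0.05],
 [-0.05, 0.15]].

Step 3 — form the quadratic (x - mu)^T · Sigma^{-1} · (x - mu):
  Sigma^{-1} · (x - mu) = (-0.9, -0.3).
  (x - mu)^T · [Sigma^{-1} · (x - mu)] = (-3)·(-0.9) + (-3)·(-0.3) = 3.6.

Step 4 — take square root: d = √(3.6) ≈ 1.8974.

d(x, mu) = √(3.6) ≈ 1.8974


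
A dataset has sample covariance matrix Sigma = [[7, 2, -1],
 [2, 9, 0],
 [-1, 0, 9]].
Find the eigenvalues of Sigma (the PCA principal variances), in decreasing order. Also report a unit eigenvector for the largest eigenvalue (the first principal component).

Step 1 — characteristic polynomial p(λ) = det(λI - Sigma) = λ³ - tr·λ² + c_1·λ - det, where tr = trace, c_1 = sum of the principal 2×2 minors, det = det(Sigma):
  tr = 7 + 9 + 9 = 25,
  c_1 = (7·9 - (2)²) + (7·9 - (-1)²) + (9·9 - (0)²) = 59 + 62 + 81 = 202,
  det = 7·(9·9 - (0)²) - (2)·((2)·9 - (0)·(-1)) + (-1)·((2)·(0) - 9·(-1)) = 7·(81) - (2)·(18) + (-1)·(9) = 522.
  So p(λ) = λ³ - 25λ² + 202λ - 522.
Step 2 — look for an integer root (rational root theorem: any rational root is an integer divisor of 522). Testing λ = 9:
  p(9) = 729 - 2025 + 1818 - 522 = 0  ✓
  Dividing out (λ - 9): p(λ) = (λ - 9)(λ² - 16λ + 58).
Step 3 — remaining eigenvalues from the quadratic λ² - 16λ + 58 = 0:
  Δ = 16² - 4·58 = 256 - 232 = 24,  λ = (16 ± √24)/2 = (16 ± 4.899)/2 ≈ 10.4495 or 5.5505.
  Sorted: λ_1 = 10.4495,  λ_2 = 9,  λ_3 = 5.5505  (check: sum = 25 = tr ✓).

Step 4 — unit eigenvector for λ_1 ≈ 10.4495: v spans the null space of (Sigma - λ_1 I), whose rows are
  r_1 = (-3.4495, 2, -1),  r_2 = (2, -1.4495, 0),  r_3 = (-1, 0, -1.4495).
  v is orthogonal to every row, so take v ∝ r_1 × r_2 = ((2)·(0) - (-1)·(-1.4495), (-1)·(2) - (-3.4495)·(0), (-3.4495)·(-1.4495) - (2)·(2)) ≈ (-1.4495, -2, 1).
  Rescale (multiply by -1 so the first nonzero entry is positive): u = (1.4495, 2, -1).
  ||u|| = √((1.4495)² + (2)² + (-1)²) = √(7.101) ≈ 2.6648,  v_1 = u/||u|| ≈ (0.5439, 0.7505, -0.3753) (||v_1|| = 1).

λ_1 = 10.4495,  λ_2 = 9,  λ_3 = 5.5505;  v_1 ≈ (0.5439, 0.7505, -0.3753)


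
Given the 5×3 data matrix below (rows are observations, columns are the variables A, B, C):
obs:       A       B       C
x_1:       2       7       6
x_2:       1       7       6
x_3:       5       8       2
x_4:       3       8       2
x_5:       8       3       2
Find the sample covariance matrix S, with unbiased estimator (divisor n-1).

Step 1 — column means:
  mean(A) = (2 + 1 + 5 + 3 + 8) / 5 = 19/5 = 3.8
  mean(B) = (7 + 7 + 8 + 8 + 3) / 5 = 33/5 = 6.6
  mean(C) = (6 + 6 + 2 + 2 + 2) / 5 = 18/5 = 3.6

Step 2 — sample covariance S[i,j] = (1/(n-1)) · Σ_k (x_{k,i} - mean_i) · (x_{k,j} - mean_j), with n-1 = 4.
  S[A,A] = ((-1.8)·(-1.8) + (-2.8)·(-2.8) + (1.2)·(1.2) + (-0.8)·(-0.8) + (4.2)·(4.2)) / 4 = 30.8/4 = 7.7
  S[A,B] = ((-1.8)·(0.4) + (-2.8)·(0.4) + (1.2)·(1.4) + (-0.8)·(1.4) + (4.2)·(-3.6)) / 4 = -16.4/4 = -4.1
  S[A,C] = ((-1.8)·(2.4) + (-2.8)·(2.4) + (1.2)·(-1.6) + (-0.8)·(-1.6) + (4.2)·(-1.6)) / 4 = -18.4/4 = -4.6
  S[B,B] = ((0.4)·(0.4) + (0.4)·(0.4) + (1.4)·(1.4) + (1.4)·(1.4) + (-3.6)·(-3.6)) / 4 = 17.2/4 = 4.3
  S[B,C] = ((0.4)·(2.4) + (0.4)·(2.4) + (1.4)·(-1.6) + (1.4)·(-1.6) + (-3.6)·(-1.6)) / 4 = 3.2/4 = 0.8
  S[C,C] = ((2.4)·(2.4) + (2.4)·(2.4) + (-1.6)·(-1.6) + (-1.6)·(-1.6) + (-1.6)·(-1.6)) / 4 = 19.2/4 = 4.8

S is symmetric (S[j,i] = S[i,j]). Assembling:

S = [[7.7, -4.1, -4.6],
 [-4.1, 4.3, 0.8],
 [-4.6, 0.8, 4.8]]


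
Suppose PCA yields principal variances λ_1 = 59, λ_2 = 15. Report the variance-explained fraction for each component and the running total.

Step 1 — total variance = trace(Sigma) = Σ λ_i = 59 + 15 = 74.

Step 2 — fraction explained by component i = λ_i / Σ λ:
  PC1: 59/74 = 0.7973
  PC2: 15/74 = 0.2027

Step 3 — cumulative fraction after k components = (λ_1 + ... + λ_k) / Σ λ:
  k = 1: 59/74 = 0.7973
  k = 2: (59 + 15)/74 = 74/74 = 1

Summary (fraction, with percent):

explained: PC1 0.7973 (79.73%), PC2 0.2027 (20.27%);  cumulative: 0.7973, 1


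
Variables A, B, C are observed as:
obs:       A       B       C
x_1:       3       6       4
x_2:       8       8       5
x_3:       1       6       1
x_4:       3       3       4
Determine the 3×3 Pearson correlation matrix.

Step 1 — column means:
  mean(A) = (3 + 8 + 1 + 3) / 4 = 15/4 = 3.75
  mean(B) = (6 + 8 + 6 + 3) / 4 = 23/4 = 5.75
  mean(C) = (4 + 5 + 1 + 4) / 4 = 14/4 = 3.5

Step 2 — sample variances and covariances s[i,j] = (1/(n-1)) · Σ_k (x_{k,i} - mean_i) · (x_{k,j} - mean_j), with n-1 = 3:
  s[A,A] = ((-0.75)·(-0.75) + (4.25)·(4.25) + (-2.75)·(-2.75) + (-0.75)·(-0.75)) / 3 = 26.75/3 = 8.9167
  s[A,B] = ((-0.75)·(0.25) + (4.25)·(2.25) + (-2.75)·(0.25) + (-0.75)·(-2.75)) / 3 = 10.75/3 = 3.5833
  s[A,C] = ((-0.75)·(0.5) + (4.25)·(1.5) + (-2.75)·(-2.5) + (-0.75)·(0.5)) / 3 = 12.5/3 = 4.1667
  s[B,B] = ((0.25)·(0.25) + (2.25)·(2.25) + (0.25)·(0.25) + (-2.75)·(-2.75)) / 3 = 12.75/3 = 4.25
  s[B,C] = ((0.25)·(0.5) + (2.25)·(1.5) + (0.25)·(-2.5) + (-2.75)·(0.5)) / 3 = 1.5/3 = 0.5
  s[C,C] = ((0.5)·(0.5) + (1.5)·(1.5) + (-2.5)·(-2.5) + (0.5)·(0.5)) / 3 = 9/3 = 3
  Sample standard deviations s_i = √(s[i,i]):
  s(A) = √(8.9167) = 2.9861
  s(B) = √(4.25) = 2.0616
  s(C) = √(3) = 1.7321

Step 3 — r_{ij} = s_{ij} / (s_i · s_j):
  r[A,A] = 1 (diagonal).
  r[A,B] = 3.5833 / (2.9861 · 2.0616) = 3.5833 / 6.156 = 0.5821
  r[A,C] = 4.1667 / (2.9861 · 1.7321) = 4.1667 / 5.172 = 0.8056
  r[B,B] = 1 (diagonal).
  r[B,C] = 0.5 / (2.0616 · 1.7321) = 0.5 / 3.5707 = 0.14
  r[C,C] = 1 (diagonal).

R is symmetric with unit diagonal. Assembling:

R = [[1, 0.5821, 0.8056],
 [0.5821, 1, 0.14],
 [0.8056, 0.14, 1]]


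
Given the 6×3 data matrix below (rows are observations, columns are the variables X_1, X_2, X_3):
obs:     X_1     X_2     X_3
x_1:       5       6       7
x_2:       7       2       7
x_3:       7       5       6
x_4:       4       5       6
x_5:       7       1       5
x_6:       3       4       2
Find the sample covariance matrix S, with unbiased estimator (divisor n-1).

Step 1 — column means:
  mean(X_1) = (5 + 7 + 7 + 4 + 7 + 3) / 6 = 33/6 = 5.5
  mean(X_2) = (6 + 2 + 5 + 5 + 1 + 4) / 6 = 23/6 = 3.8333
  mean(X_3) = (7 + 7 + 6 + 6 + 5 + 2) / 6 = 33/6 = 5.5

Step 2 — sample covariance S[i,j] = (1/(n-1)) · Σ_k (x_{k,i} - mean_i) · (x_{k,j} - mean_j), with n-1 = 5.
  S[X_1,X_1] = ((-0.5)·(-0.5) + (1.5)·(1.5) + (1.5)·(1.5) + (-1.5)·(-1.5) + (1.5)·(1.5) + (-2.5)·(-2.5)) / 5 = 15.5/5 = 3.1
  S[X_1,X_2] = ((-0.5)·(2.1667) + (1.5)·(-1.8333) + (1.5)·(1.1667) + (-1.5)·(1.1667) + (1.5)·(-2.8333) + (-2.5)·(0.1667)) / 5 = -8.5/5 = -1.7
  S[X_1,X_3] = ((-0.5)·(1.5) + (1.5)·(1.5) + (1.5)·(0.5) + (-1.5)·(0.5) + (1.5)·(-0.5) + (-2.5)·(-3.5)) / 5 = 9.5/5 = 1.9
  S[X_2,X_2] = ((2.1667)·(2.1667) + (-1.8333)·(-1.8333) + (1.1667)·(1.1667) + (1.1667)·(1.1667) + (-2.8333)·(-2.8333) + (0.1667)·(0.1667)) / 5 = 18.8333/5 = 3.7667
  S[X_2,X_3] = ((2.1667)·(1.5) + (-1.8333)·(1.5) + (1.1667)·(0.5) + (1.1667)·(0.5) + (-2.8333)·(-0.5) + (0.1667)·(-3.5)) / 5 = 2.5/5 = 0.5
  S[X_3,X_3] = ((1.5)·(1.5) + (1.5)·(1.5) + (0.5)·(0.5) + (0.5)·(0.5) + (-0.5)·(-0.5) + (-3.5)·(-3.5)) / 5 = 17.5/5 = 3.5

S is symmetric (S[j,i] = S[i,j]). Assembling:

S = [[3.1, -1.7, 1.9],
 [-1.7, 3.7667, 0.5],
 [1.9, 0.5, 3.5]]


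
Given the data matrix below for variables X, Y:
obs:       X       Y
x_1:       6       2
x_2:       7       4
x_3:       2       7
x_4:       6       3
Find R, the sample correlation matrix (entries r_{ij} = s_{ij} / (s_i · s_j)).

Step 1 — column means:
  mean(X) = (6 + 7 + 2 + 6) / 4 = 21/4 = 5.25
  mean(Y) = (2 + 4 + 7 + 3) / 4 = 16/4 = 4

Step 2 — sample variances and covariances s[i,j] = (1/(n-1)) · Σ_k (x_{k,i} - mean_i) · (x_{k,j} - mean_j), with n-1 = 3:
  s[X,X] = ((0.75)·(0.75) + (1.75)·(1.75) + (-3.25)·(-3.25) + (0.75)·(0.75)) / 3 = 14.75/3 = 4.9167
  s[X,Y] = ((0.75)·(-2) + (1.75)·(0) + (-3.25)·(3) + (0.75)·(-1)) / 3 = -12/3 = -4
  s[Y,Y] = ((-2)·(-2) + (0)·(0) + (3)·(3) + (-1)·(-1)) / 3 = 14/3 = 4.6667
  Sample standard deviations s_i = √(s[i,i]):
  s(X) = √(4.9167) = 2.2174
  s(Y) = √(4.6667) = 2.1602

Step 3 — r_{ij} = s_{ij} / (s_i · s_j):
  r[X,X] = 1 (diagonal).
  r[X,Y] = -4 / (2.2174 · 2.1602) = -4 / 4.79 = -0.8351
  r[Y,Y] = 1 (diagonal).

R is symmetric with unit diagonal. Assembling:

R = [[1, -0.8351],
 [-0.8351, 1]]


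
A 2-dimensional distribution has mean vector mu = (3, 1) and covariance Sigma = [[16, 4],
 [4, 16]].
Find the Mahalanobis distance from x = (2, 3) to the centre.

Step 1 — centre the observation: (x - mu) = (-1, 2).

Step 2 — invert Sigma. det(Sigma) = 16·16 - (4)² = 240.
  Sigma^{-1} = (1/det) · [[d, -b], [-b, a]] = [[0.0667, -0.0167],
 [-0.0167, 0.0667]].

Step 3 — form the quadratic (x - mu)^T · Sigma^{-1} · (x - mu):
  Sigma^{-1} · (x - mu) = (-0.1, 0.15).
  (x - mu)^T · [Sigma^{-1} · (x - mu)] = (-1)·(-0.1) + (2)·(0.15) = 0.4.

Step 4 — take square root: d = √(0.4) ≈ 0.6325.

d(x, mu) = √(0.4) ≈ 0.6325


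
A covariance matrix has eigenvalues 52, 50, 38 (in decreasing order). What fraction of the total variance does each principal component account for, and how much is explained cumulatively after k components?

Step 1 — total variance = trace(Sigma) = Σ λ_i = 52 + 50 + 38 = 140.

Step 2 — fraction explained by component i = λ_i / Σ λ:
  PC1: 52/140 = 0.3714
  PC2: 50/140 = 0.3571
  PC3: 38/140 = 0.2714

Step 3 — cumulative fraction after k components = (λ_1 + ... + λ_k) / Σ λ:
  k = 1: 52/140 = 0.3714
  k = 2: (52 + 50)/140 = 102/140 = 0.7286
  k = 3: (52 + 50 + 38)/140 = 140/140 = 1

Summary (fraction, with percent):

explained: PC1 0.3714 (37.14%), PC2 0.3571 (35.71%), PC3 0.2714 (27.14%);  cumulative: 0.3714, 0.7286, 1


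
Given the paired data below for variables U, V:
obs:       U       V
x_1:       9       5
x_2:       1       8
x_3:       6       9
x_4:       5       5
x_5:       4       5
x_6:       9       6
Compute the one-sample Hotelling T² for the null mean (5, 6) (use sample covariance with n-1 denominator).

Step 1 — sample mean vector:
  mean(U) = (9 + 1 + 6 + 5 + 4 + 9) / 6 = 34/6 = 5.6667
  mean(V) = (5 + 8 + 9 + 5 + 5 + 6) / 6 = 38/6 = 6.3333
  x̄ = (5.6667, 6.3333),  deviation x̄ - mu_0 = (5.6667, 6.3333) - (5, 6) = (0.6667, 0.3333).

Step 2 — sample covariance matrix, S[i,j] = (1/(n-1)) · Σ_k (x_{k,i} - mean_i) · (x_{k,j} - mean_j), divisor n-1 = 5:
  S[U,U] = ((3.3333)·(3.3333) + (-4.6667)·(-4.6667) + (0.3333)·(0.3333) + (-0.6667)·(-0.6667) + (-1.6667)·(-1.6667) + (3.3333)·(3.3333)) / 5 = 47.3333/5 = 9.4667
  S[U,V] = ((3.3333)·(-1.3333) + (-4.6667)·(1.6667) + (0.3333)·(2.6667) + (-0.6667)·(-1.3333) + (-1.6667)·(-1.3333) + (3.3333)·(-0.3333)) / 5 = -9.3333/5 = -1.8667
  S[V,V] = ((-1.3333)·(-1.3333) + (1.6667)·(1.6667) + (2.6667)·(2.6667) + (-1.3333)·(-1.3333) + (-1.3333)·(-1.3333) + (-0.3333)·(-0.3333)) / 5 = 15.3333/5 = 3.0667
  S = [[9.4667, -1.8667],
 [-1.8667, 3.0667]].

Step 3 — invert S. det(S) = 9.4667·3.0667 - (-1.8667)² = 25.5467.
  S^{-1} = (1/det) · [[d, -b], [-b, a]] = [[0.12, 0.0731],
 [0.0731, 0.3706]].

Step 4 — quadratic form (x̄ - mu_0)^T · S^{-1} · (x̄ - mu_0):
  S^{-1} · (x̄ - mu_0) = (0.1044, 0.1722),
  (x̄ - mu_0)^T · [...] = (0.6667)·(0.1044) + (0.3333)·(0.1722) = 0.127.

Step 5 — scale by n: T² = 6 · 0.127 = 0.762.

T² ≈ 0.762


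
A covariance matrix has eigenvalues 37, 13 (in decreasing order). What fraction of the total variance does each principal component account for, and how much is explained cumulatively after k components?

Step 1 — total variance = trace(Sigma) = Σ λ_i = 37 + 13 = 50.

Step 2 — fraction explained by component i = λ_i / Σ λ:
  PC1: 37/50 = 0.74
  PC2: 13/50 = 0.26

Step 3 — cumulative fraction after k components = (λ_1 + ... + λ_k) / Σ λ:
  k = 1: 37/50 = 0.74
  k = 2: (37 + 13)/50 = 50/50 = 1

Summary (fraction, with percent):

explained: PC1 0.74 (74%), PC2 0.26 (26%);  cumulative: 0.74, 1


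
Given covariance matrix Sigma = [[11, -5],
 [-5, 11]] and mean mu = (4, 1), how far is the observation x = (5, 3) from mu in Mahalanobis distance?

Step 1 — centre the observation: (x - mu) = (1, 2).

Step 2 — invert Sigma. det(Sigma) = 11·11 - (-5)² = 96.
  Sigma^{-1} = (1/det) · [[d, -b], [-b, a]] = [[0.1146, 0.0521],
 [0.0521, 0.1146]].

Step 3 — form the quadratic (x - mu)^T · Sigma^{-1} · (x - mu):
  Sigma^{-1} · (x - mu) = (0.2188, 0.2812).
  (x - mu)^T · [Sigma^{-1} · (x - mu)] = (1)·(0.2188) + (2)·(0.2812) = 0.7812.

Step 4 — take square root: d = √(0.7812) ≈ 0.8839.

d(x, mu) = √(0.7812) ≈ 0.8839


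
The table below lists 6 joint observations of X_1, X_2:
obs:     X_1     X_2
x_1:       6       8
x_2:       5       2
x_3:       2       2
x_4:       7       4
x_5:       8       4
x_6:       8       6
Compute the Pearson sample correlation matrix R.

Step 1 — column means:
  mean(X_1) = (6 + 5 + 2 + 7 + 8 + 8) / 6 = 36/6 = 6
  mean(X_2) = (8 + 2 + 2 + 4 + 4 + 6) / 6 = 26/6 = 4.3333

Step 2 — sample variances and covariances s[i,j] = (1/(n-1)) · Σ_k (x_{k,i} - mean_i) · (x_{k,j} - mean_j), with n-1 = 5:
  s[X_1,X_1] = ((0)·(0) + (-1)·(-1) + (-4)·(-4) + (1)·(1) + (2)·(2) + (2)·(2)) / 5 = 26/5 = 5.2
  s[X_1,X_2] = ((0)·(3.6667) + (-1)·(-2.3333) + (-4)·(-2.3333) + (1)·(-0.3333) + (2)·(-0.3333) + (2)·(1.6667)) / 5 = 14/5 = 2.8
  s[X_2,X_2] = ((3.6667)·(3.6667) + (-2.3333)·(-2.3333) + (-2.3333)·(-2.3333) + (-0.3333)·(-0.3333) + (-0.3333)·(-0.3333) + (1.6667)·(1.6667)) / 5 = 27.3333/5 = 5.4667
  Sample standard deviations s_i = √(s[i,i]):
  s(X_1) = √(5.2) = 2.2804
  s(X_2) = √(5.4667) = 2.3381

Step 3 — r_{ij} = s_{ij} / (s_i · s_j):
  r[X_1,X_1] = 1 (diagonal).
  r[X_1,X_2] = 2.8 / (2.2804 · 2.3381) = 2.8 / 5.3317 = 0.5252
  r[X_2,X_2] = 1 (diagonal).

R is symmetric with unit diagonal. Assembling:

R = [[1, 0.5252],
 [0.5252, 1]]


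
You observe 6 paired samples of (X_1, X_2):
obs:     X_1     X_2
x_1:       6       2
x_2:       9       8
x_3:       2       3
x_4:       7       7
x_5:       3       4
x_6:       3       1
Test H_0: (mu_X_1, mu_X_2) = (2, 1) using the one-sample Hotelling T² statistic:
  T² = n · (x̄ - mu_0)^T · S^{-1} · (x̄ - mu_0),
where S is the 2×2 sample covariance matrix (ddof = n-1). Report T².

Step 1 — sample mean vector:
  mean(X_1) = (6 + 9 + 2 + 7 + 3 + 3) / 6 = 30/6 = 5
  mean(X_2) = (2 + 8 + 3 + 7 + 4 + 1) / 6 = 25/6 = 4.1667
  x̄ = (5, 4.1667),  deviation x̄ - mu_0 = (5, 4.1667) - (2, 1) = (3, 3.1667).

Step 2 — sample covariance matrix, S[i,j] = (1/(n-1)) · Σ_k (x_{k,i} - mean_i) · (x_{k,j} - mean_j), divisor n-1 = 5:
  S[X_1,X_1] = ((1)·(1) + (4)·(4) + (-3)·(-3) + (2)·(2) + (-2)·(-2) + (-2)·(-2)) / 5 = 38/5 = 7.6
  S[X_1,X_2] = ((1)·(-2.1667) + (4)·(3.8333) + (-3)·(-1.1667) + (2)·(2.8333) + (-2)·(-0.1667) + (-2)·(-3.1667)) / 5 = 29/5 = 5.8
  S[X_2,X_2] = ((-2.1667)·(-2.1667) + (3.8333)·(3.8333) + (-1.1667)·(-1.1667) + (2.8333)·(2.8333) + (-0.1667)·(-0.1667) + (-3.1667)·(-3.1667)) / 5 = 38.8333/5 = 7.7667
  S = [[7.6, 5.8],
 [5.8, 7.7667]].

Step 3 — invert S. det(S) = 7.6·7.7667 - (5.8)² = 25.3867.
  S^{-1} = (1/det) · [[d, -b], [-b, a]] = [[0.3059, -0.2285],
 [-0.2285, 0.2994]].

Step 4 — quadratic form (x̄ - mu_0)^T · S^{-1} · (x̄ - mu_0):
  S^{-1} · (x̄ - mu_0) = (0.1943, 0.2626),
  (x̄ - mu_0)^T · [...] = (3)·(0.1943) + (3.1667)·(0.2626) = 1.4146.

Step 5 — scale by n: T² = 6 · 1.4146 = 8.4874.

T² ≈ 8.4874


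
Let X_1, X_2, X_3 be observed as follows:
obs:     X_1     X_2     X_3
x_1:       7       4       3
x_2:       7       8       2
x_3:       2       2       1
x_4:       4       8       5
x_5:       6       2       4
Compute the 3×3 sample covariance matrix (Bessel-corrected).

Step 1 — column means:
  mean(X_1) = (7 + 7 + 2 + 4 + 6) / 5 = 26/5 = 5.2
  mean(X_2) = (4 + 8 + 2 + 8 + 2) / 5 = 24/5 = 4.8
  mean(X_3) = (3 + 2 + 1 + 5 + 4) / 5 = 15/5 = 3

Step 2 — sample covariance S[i,j] = (1/(n-1)) · Σ_k (x_{k,i} - mean_i) · (x_{k,j} - mean_j), with n-1 = 4.
  S[X_1,X_1] = ((1.8)·(1.8) + (1.8)·(1.8) + (-3.2)·(-3.2) + (-1.2)·(-1.2) + (0.8)·(0.8)) / 4 = 18.8/4 = 4.7
  S[X_1,X_2] = ((1.8)·(-0.8) + (1.8)·(3.2) + (-3.2)·(-2.8) + (-1.2)·(3.2) + (0.8)·(-2.8)) / 4 = 7.2/4 = 1.8
  S[X_1,X_3] = ((1.8)·(0) + (1.8)·(-1) + (-3.2)·(-2) + (-1.2)·(2) + (0.8)·(1)) / 4 = 3/4 = 0.75
  S[X_2,X_2] = ((-0.8)·(-0.8) + (3.2)·(3.2) + (-2.8)·(-2.8) + (3.2)·(3.2) + (-2.8)·(-2.8)) / 4 = 36.8/4 = 9.2
  S[X_2,X_3] = ((-0.8)·(0) + (3.2)·(-1) + (-2.8)·(-2) + (3.2)·(2) + (-2.8)·(1)) / 4 = 6/4 = 1.5
  S[X_3,X_3] = ((0)·(0) + (-1)·(-1) + (-2)·(-2) + (2)·(2) + (1)·(1)) / 4 = 10/4 = 2.5

S is symmetric (S[j,i] = S[i,j]). Assembling:

S = [[4.7, 1.8, 0.75],
 [1.8, 9.2, 1.5],
 [0.75, 1.5, 2.5]]


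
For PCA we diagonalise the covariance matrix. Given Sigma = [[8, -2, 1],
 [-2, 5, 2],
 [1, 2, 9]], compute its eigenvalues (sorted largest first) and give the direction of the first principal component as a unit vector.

Step 1 — characteristic polynomial p(λ) = det(λI - Sigma) = λ³ - tr·λ² + c_1·λ - det, where tr = trace, c_1 = sum of the principal 2×2 minors, det = det(Sigma):
  tr = 8 + 5 + 9 = 22,
  c_1 = (8·5 - (-2)²) + (8·9 - (1)²) + (5·9 - (2)²) = 36 + 71 + 41 = 148,
  det = 8·(5·9 - (2)²) - (-2)·((-2)·9 - (2)·(1)) + (1)·((-2)·(2) - 5·(1)) = 8·(41) - (-2)·(-20) + (1)·(-9) = 279.
  So p(λ) = λ³ - 22λ² + 148λ - 279.
Step 2 — look for an integer root (rational root theorem: any rational root is an integer divisor of 279). Testing λ = 9:
  p(9) = 729 - 1782 + 1332 - 279 = 0  ✓
  Dividing out (λ - 9): p(λ) = (λ - 9)(λ² - 13λ + 31).
Step 3 — remaining eigenvalues from the quadratic λ² - 13λ + 31 = 0:
  Δ = 13² - 4·31 = 169 - 124 = 45,  λ = (13 ± √45)/2 = (13 ± 6.7082)/2 ≈ 9.8541 or 3.1459.
  Sorted: λ_1 = 9.8541,  λ_2 = 9,  λ_3 = 3.1459  (check: sum = 22 = tr ✓).

Step 4 — unit eigenvector for λ_1 ≈ 9.8541: v spans the null space of (Sigma - λ_1 I), whose rows are
  r_1 = (-1.8541, -2, 1),  r_2 = (-2, -4.8541, 2),  r_3 = (1, 2, -0.8541).
  v is orthogonal to every row, so take v ∝ r_1 × r_2 = ((-2)·(2) - (1)·(-4.8541), (1)·(-2) - (-1.8541)·(2), (-1.8541)·(-4.8541) - (-2)·(-2)) ≈ (0.8541, 1.7082, 5).
  Let u = (0.8541, 1.7082, 5).
  ||u|| = √((0.8541)² + (1.7082)² + (5)²) = √(28.6475) ≈ 5.3523,  v_1 = u/||u|| ≈ (0.1596, 0.3192, 0.9342) (||v_1|| = 1).

λ_1 = 9.8541,  λ_2 = 9,  λ_3 = 3.1459;  v_1 ≈ (0.1596, 0.3192, 0.9342)


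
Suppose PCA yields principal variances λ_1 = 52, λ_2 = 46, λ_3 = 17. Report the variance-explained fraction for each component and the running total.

Step 1 — total variance = trace(Sigma) = Σ λ_i = 52 + 46 + 17 = 115.

Step 2 — fraction explained by component i = λ_i / Σ λ:
  PC1: 52/115 = 0.4522
  PC2: 46/115 = 0.4
  PC3: 17/115 = 0.1478

Step 3 — cumulative fraction after k components = (λ_1 + ... + λ_k) / Σ λ:
  k = 1: 52/115 = 0.4522
  k = 2: (52 + 46)/115 = 98/115 = 0.8522
  k = 3: (52 + 46 + 17)/115 = 115/115 = 1

Summary (fraction, with percent):

explained: PC1 0.4522 (45.22%), PC2 0.4 (40%), PC3 0.1478 (14.78%);  cumulative: 0.4522, 0.8522, 1


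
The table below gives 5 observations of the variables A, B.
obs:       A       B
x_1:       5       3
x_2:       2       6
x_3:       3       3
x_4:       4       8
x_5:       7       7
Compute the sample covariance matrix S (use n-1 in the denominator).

Step 1 — column means:
  mean(A) = (5 + 2 + 3 + 4 + 7) / 5 = 21/5 = 4.2
  mean(B) = (3 + 6 + 3 + 8 + 7) / 5 = 27/5 = 5.4

Step 2 — sample covariance S[i,j] = (1/(n-1)) · Σ_k (x_{k,i} - mean_i) · (x_{k,j} - mean_j), with n-1 = 4.
  S[A,A] = ((0.8)·(0.8) + (-2.2)·(-2.2) + (-1.2)·(-1.2) + (-0.2)·(-0.2) + (2.8)·(2.8)) / 4 = 14.8/4 = 3.7
  S[A,B] = ((0.8)·(-2.4) + (-2.2)·(0.6) + (-1.2)·(-2.4) + (-0.2)·(2.6) + (2.8)·(1.6)) / 4 = 3.6/4 = 0.9
  S[B,B] = ((-2.4)·(-2.4) + (0.6)·(0.6) + (-2.4)·(-2.4) + (2.6)·(2.6) + (1.6)·(1.6)) / 4 = 21.2/4 = 5.3

S is symmetric (S[j,i] = S[i,j]). Assembling:

S = [[3.7, 0.9],
 [0.9, 5.3]]


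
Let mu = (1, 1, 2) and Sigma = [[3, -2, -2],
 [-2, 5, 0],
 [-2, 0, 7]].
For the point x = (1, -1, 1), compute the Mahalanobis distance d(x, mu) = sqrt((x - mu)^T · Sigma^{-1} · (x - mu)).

Step 1 — centre the observation: (x - mu) = (0, -2, -1).

Step 2 — invert Sigma (cofactor / det for 3×3, or solve directly):
  Sigma^{-1} = [[0.614, 0.2456, 0.1754],
 [0.2456, 0.2982, 0.0702],
 [0.1754, 0.0702, 0.193]].

Step 3 — form the quadratic (x - mu)^T · Sigma^{-1} · (x - mu):
  Sigma^{-1} · (x - mu) = (-0.6667, -0.6667, -0.3333).
  (x - mu)^T · [Sigma^{-1} · (x - mu)] = (0)·(-0.6667) + (-2)·(-0.6667) + (-1)·(-0.3333) = 1.6667.

Step 4 — take square root: d = √(1.6667) ≈ 1.291.

d(x, mu) = √(1.6667) ≈ 1.291


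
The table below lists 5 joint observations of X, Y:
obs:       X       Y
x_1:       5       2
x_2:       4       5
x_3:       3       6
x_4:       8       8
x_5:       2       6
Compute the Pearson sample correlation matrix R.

Step 1 — column means:
  mean(X) = (5 + 4 + 3 + 8 + 2) / 5 = 22/5 = 4.4
  mean(Y) = (2 + 5 + 6 + 8 + 6) / 5 = 27/5 = 5.4

Step 2 — sample variances and covariances s[i,j] = (1/(n-1)) · Σ_k (x_{k,i} - mean_i) · (x_{k,j} - mean_j), with n-1 = 4:
  s[X,X] = ((0.6)·(0.6) + (-0.4)·(-0.4) + (-1.4)·(-1.4) + (3.6)·(3.6) + (-2.4)·(-2.4)) / 4 = 21.2/4 = 5.3
  s[X,Y] = ((0.6)·(-3.4) + (-0.4)·(-0.4) + (-1.4)·(0.6) + (3.6)·(2.6) + (-2.4)·(0.6)) / 4 = 5.2/4 = 1.3
  s[Y,Y] = ((-3.4)·(-3.4) + (-0.4)·(-0.4) + (0.6)·(0.6) + (2.6)·(2.6) + (0.6)·(0.6)) / 4 = 19.2/4 = 4.8
  Sample standard deviations s_i = √(s[i,i]):
  s(X) = √(5.3) = 2.3022
  s(Y) = √(4.8) = 2.1909

Step 3 — r_{ij} = s_{ij} / (s_i · s_j):
  r[X,X] = 1 (diagonal).
  r[X,Y] = 1.3 / (2.3022 · 2.1909) = 1.3 / 5.0438 = 0.2577
  r[Y,Y] = 1 (diagonal).

R is symmetric with unit diagonal. Assembling:

R = [[1, 0.2577],
 [0.2577, 1]]


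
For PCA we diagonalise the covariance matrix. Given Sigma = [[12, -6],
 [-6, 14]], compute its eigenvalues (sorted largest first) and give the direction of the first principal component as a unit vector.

Step 1 — characteristic polynomial of 2×2 Sigma:
  det(Sigma - λI) = λ² - trace · λ + det = 0.
  trace = 12 + 14 = 26, det = 12·14 - (-6)² = 132.
Step 2 — discriminant:
  Δ = trace² - 4·det = 676 - 528 = 148.
Step 3 — eigenvalues:
  λ = (trace ± √Δ)/2 = (26 ± 12.1655)/2,
  λ_1 = 19.0828,  λ_2 = 6.9172.

Step 4 — unit eigenvector for λ_1: solve (Sigma - λ_1 I)v = 0. First row:
  (12 - 19.0828)·v_x + (-6)·v_y = 0, i.e. (-7.0828)·v_x + (-6)·v_y = 0,
  so v ∝ (b, λ_1 - a) = (-6, 7.0828); multiply by -1 so the first entry is positive: u = (6, -7.0828).
  ||u|| = √((6)² + (-7.0828)²) = √(86.1655) ≈ 9.2825,
  v_1 = u/||u|| ≈ (0.6464, -0.763) (||v_1|| = 1).

λ_1 = 19.0828,  λ_2 = 6.9172;  v_1 ≈ (0.6464, -0.763)


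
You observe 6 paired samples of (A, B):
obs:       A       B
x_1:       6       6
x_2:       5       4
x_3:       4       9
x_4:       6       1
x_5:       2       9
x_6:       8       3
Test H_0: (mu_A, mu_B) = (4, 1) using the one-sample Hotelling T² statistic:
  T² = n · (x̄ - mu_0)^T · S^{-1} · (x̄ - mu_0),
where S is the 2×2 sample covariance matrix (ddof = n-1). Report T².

Step 1 — sample mean vector:
  mean(A) = (6 + 5 + 4 + 6 + 2 + 8) / 6 = 31/6 = 5.1667
  mean(B) = (6 + 4 + 9 + 1 + 9 + 3) / 6 = 32/6 = 5.3333
  x̄ = (5.1667, 5.3333),  deviation x̄ - mu_0 = (5.1667, 5.3333) - (4, 1) = (1.1667, 4.3333).

Step 2 — sample covariance matrix, S[i,j] = (1/(n-1)) · Σ_k (x_{k,i} - mean_i) · (x_{k,j} - mean_j), divisor n-1 = 5:
  S[A,A] = ((0.8333)·(0.8333) + (-0.1667)·(-0.1667) + (-1.1667)·(-1.1667) + (0.8333)·(0.8333) + (-3.1667)·(-3.1667) + (2.8333)·(2.8333)) / 5 = 20.8333/5 = 4.1667
  S[A,B] = ((0.8333)·(0.6667) + (-0.1667)·(-1.3333) + (-1.1667)·(3.6667) + (0.8333)·(-4.3333) + (-3.1667)·(3.6667) + (2.8333)·(-2.3333)) / 5 = -25.3333/5 = -5.0667
  S[B,B] = ((0.6667)·(0.6667) + (-1.3333)·(-1.3333) + (3.6667)·(3.6667) + (-4.3333)·(-4.3333) + (3.6667)·(3.6667) + (-2.3333)·(-2.3333)) / 5 = 53.3333/5 = 10.6667
  S = [[4.1667, -5.0667],
 [-5.0667, 10.6667]].

Step 3 — invert S. det(S) = 4.1667·10.6667 - (-5.0667)² = 18.7733.
  S^{-1} = (1/det) · [[d, -b], [-b, a]] = [[0.5682, 0.2699],
 [0.2699, 0.2219]].

Step 4 — quadratic form (x̄ - mu_0)^T · S^{-1} · (x̄ - mu_0):
  S^{-1} · (x̄ - mu_0) = (1.8324, 1.2766),
  (x̄ - mu_0)^T · [...] = (1.1667)·(1.8324) + (4.3333)·(1.2766) = 7.6699.

Step 5 — scale by n: T² = 6 · 7.6699 = 46.0192.

T² ≈ 46.0192


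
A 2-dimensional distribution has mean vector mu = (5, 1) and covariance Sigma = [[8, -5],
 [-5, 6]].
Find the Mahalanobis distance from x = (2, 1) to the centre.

Step 1 — centre the observation: (x - mu) = (-3, 0).

Step 2 — invert Sigma. det(Sigma) = 8·6 - (-5)² = 23.
  Sigma^{-1} = (1/det) · [[d, -b], [-b, a]] = [[0.2609, 0.2174],
 [0.2174, 0.3478]].

Step 3 — form the quadratic (x - mu)^T · Sigma^{-1} · (x - mu):
  Sigma^{-1} · (x - mu) = (-0.7826, -0.6522).
  (x - mu)^T · [Sigma^{-1} · (x - mu)] = (-3)·(-0.7826) + (0)·(-0.6522) = 2.3478.

Step 4 — take square root: d = √(2.3478) ≈ 1.5323.

d(x, mu) = √(2.3478) ≈ 1.5323


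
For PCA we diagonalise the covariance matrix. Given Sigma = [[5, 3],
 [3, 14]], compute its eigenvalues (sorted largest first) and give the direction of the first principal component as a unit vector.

Step 1 — characteristic polynomial of 2×2 Sigma:
  det(Sigma - λI) = λ² - trace · λ + det = 0.
  trace = 5 + 14 = 19, det = 5·14 - (3)² = 61.
Step 2 — discriminant:
  Δ = trace² - 4·det = 361 - 244 = 117.
Step 3 — eigenvalues:
  λ = (trace ± √Δ)/2 = (19 ± 10.8167)/2,
  λ_1 = 14.9083,  λ_2 = 4.0917.

Step 4 — unit eigenvector for λ_1: solve (Sigma - λ_1 I)v = 0. First row:
  (5 - 14.9083)·v_x + (3)·v_y = 0, i.e. (-9.9083)·v_x + (3)·v_y = 0,
  so v ∝ (b, λ_1 - a) = (3, 9.9083) = u.
  ||u|| = √((3)² + (9.9083)²) = √(107.1749) ≈ 10.3525,
  v_1 = u/||u|| ≈ (0.2898, 0.9571) (||v_1|| = 1).

λ_1 = 14.9083,  λ_2 = 4.0917;  v_1 ≈ (0.2898, 0.9571)


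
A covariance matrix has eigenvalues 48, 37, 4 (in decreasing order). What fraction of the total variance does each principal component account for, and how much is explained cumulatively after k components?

Step 1 — total variance = trace(Sigma) = Σ λ_i = 48 + 37 + 4 = 89.

Step 2 — fraction explained by component i = λ_i / Σ λ:
  PC1: 48/89 = 0.5393
  PC2: 37/89 = 0.4157
  PC3: 4/89 = 0.0449

Step 3 — cumulative fraction after k components = (λ_1 + ... + λ_k) / Σ λ:
  k = 1: 48/89 = 0.5393
  k = 2: (48 + 37)/89 = 85/89 = 0.9551
  k = 3: (48 + 37 + 4)/89 = 89/89 = 1

Summary (fraction, with percent):

explained: PC1 0.5393 (53.93%), PC2 0.4157 (41.57%), PC3 0.0449 (4.49%);  cumulative: 0.5393, 0.9551, 1


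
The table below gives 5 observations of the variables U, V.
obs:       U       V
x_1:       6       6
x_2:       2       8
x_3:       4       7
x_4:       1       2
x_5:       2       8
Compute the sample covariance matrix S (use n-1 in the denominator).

Step 1 — column means:
  mean(U) = (6 + 2 + 4 + 1 + 2) / 5 = 15/5 = 3
  mean(V) = (6 + 8 + 7 + 2 + 8) / 5 = 31/5 = 6.2

Step 2 — sample covariance S[i,j] = (1/(n-1)) · Σ_k (x_{k,i} - mean_i) · (x_{k,j} - mean_j), with n-1 = 4.
  S[U,U] = ((3)·(3) + (-1)·(-1) + (1)·(1) + (-2)·(-2) + (-1)·(-1)) / 4 = 16/4 = 4
  S[U,V] = ((3)·(-0.2) + (-1)·(1.8) + (1)·(0.8) + (-2)·(-4.2) + (-1)·(1.8)) / 4 = 5/4 = 1.25
  S[V,V] = ((-0.2)·(-0.2) + (1.8)·(1.8) + (0.8)·(0.8) + (-4.2)·(-4.2) + (1.8)·(1.8)) / 4 = 24.8/4 = 6.2

S is symmetric (S[j,i] = S[i,j]). Assembling:

S = [[4, 1.25],
 [1.25, 6.2]]


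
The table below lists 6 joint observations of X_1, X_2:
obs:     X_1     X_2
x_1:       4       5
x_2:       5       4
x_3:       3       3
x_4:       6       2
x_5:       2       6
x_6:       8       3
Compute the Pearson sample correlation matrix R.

Step 1 — column means:
  mean(X_1) = (4 + 5 + 3 + 6 + 2 + 8) / 6 = 28/6 = 4.6667
  mean(X_2) = (5 + 4 + 3 + 2 + 6 + 3) / 6 = 23/6 = 3.8333

Step 2 — sample variances and covariances s[i,j] = (1/(n-1)) · Σ_k (x_{k,i} - mean_i) · (x_{k,j} - mean_j), with n-1 = 5:
  s[X_1,X_1] = ((-0.6667)·(-0.6667) + (0.3333)·(0.3333) + (-1.6667)·(-1.6667) + (1.3333)·(1.3333) + (-2.6667)·(-2.6667) + (3.3333)·(3.3333)) / 5 = 23.3333/5 = 4.6667
  s[X_1,X_2] = ((-0.6667)·(1.1667) + (0.3333)·(0.1667) + (-1.6667)·(-0.8333) + (1.3333)·(-1.8333) + (-2.6667)·(2.1667) + (3.3333)·(-0.8333)) / 5 = -10.3333/5 = -2.0667
  s[X_2,X_2] = ((1.1667)·(1.1667) + (0.1667)·(0.1667) + (-0.8333)·(-0.8333) + (-1.8333)·(-1.8333) + (2.1667)·(2.1667) + (-0.8333)·(-0.8333)) / 5 = 10.8333/5 = 2.1667
  Sample standard deviations s_i = √(s[i,i]):
  s(X_1) = √(4.6667) = 2.1602
  s(X_2) = √(2.1667) = 1.472

Step 3 — r_{ij} = s_{ij} / (s_i · s_j):
  r[X_1,X_1] = 1 (diagonal).
  r[X_1,X_2] = -2.0667 / (2.1602 · 1.472) = -2.0667 / 3.1798 = -0.6499
  r[X_2,X_2] = 1 (diagonal).

R is symmetric with unit diagonal. Assembling:

R = [[1, -0.6499],
 [-0.6499, 1]]


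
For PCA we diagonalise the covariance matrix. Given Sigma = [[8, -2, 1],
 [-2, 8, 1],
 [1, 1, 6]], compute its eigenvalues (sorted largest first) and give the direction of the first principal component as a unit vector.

Step 1 — characteristic polynomial p(λ) = det(λI - Sigma) = λ³ - tr·λ² + c_1·λ - det, where tr = trace, c_1 = sum of the principal 2×2 minors, det = det(Sigma):
  tr = 8 + 8 + 6 = 22,
  c_1 = (8·8 - (-2)²) + (8·6 - (1)²) + (8·6 - (1)²) = 60 + 47 + 47 = 154,
  det = 8·(8·6 - (1)²) - (-2)·((-2)·6 - (1)·(1)) + (1)·((-2)·(1) - 8·(1)) = 8·(47) - (-2)·(-13) + (1)·(-10) = 340.
  So p(λ) = λ³ - 22λ² + 154λ - 340.
Step 2 — look for an integer root (rational root theorem: any rational root is an integer divisor of 340). Testing λ = 10:
  p(10) = 1000 - 2200 + 1540 - 340 = 0  ✓
  Dividing out (λ - 10): p(λ) = (λ - 10)(λ² - 12λ + 34).
Step 3 — remaining eigenvalues from the quadratic λ² - 12λ + 34 = 0:
  Δ = 12² - 4·34 = 144 - 136 = 8,  λ = (12 ± √8)/2 = (12 ± 2.8284)/2 ≈ 7.4142 or 4.5858.
  Sorted: λ_1 = 10,  λ_2 = 7.4142,  λ_3 = 4.5858  (check: sum = 22 = tr ✓).

Step 4 — unit eigenvector for λ_1 = 10: v spans the null space of (Sigma - λ_1 I), whose rows are
  r_1 = (-2, -2, 1),  r_2 = (-2, -2, 1),  r_3 = (1, 1, -4).
  v is orthogonal to every row, so take v ∝ r_1 × r_3 = ((-2)·(-4) - (1)·(1), (1)·(1) - (-2)·(-4), (-2)·(1) - (-2)·(1)) = (7, -7, 0).
  Rescale (divide by 7): u = (1, -1, 0).
  ||u|| = √((1)² + (-1)² + (0)²) = √(2) ≈ 1.4142,  v_1 = u/||u|| ≈ (0.7071, -0.7071, 0) (||v_1|| = 1).

λ_1 = 10,  λ_2 = 7.4142,  λ_3 = 4.5858;  v_1 ≈ (0.7071, -0.7071, 0)


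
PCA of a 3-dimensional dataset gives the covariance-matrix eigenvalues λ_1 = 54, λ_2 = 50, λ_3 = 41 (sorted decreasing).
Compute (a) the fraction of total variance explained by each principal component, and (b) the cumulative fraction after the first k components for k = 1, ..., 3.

Step 1 — total variance = trace(Sigma) = Σ λ_i = 54 + 50 + 41 = 145.

Step 2 — fraction explained by component i = λ_i / Σ λ:
  PC1: 54/145 = 0.3724
  PC2: 50/145 = 0.3448
  PC3: 41/145 = 0.2828

Step 3 — cumulative fraction after k components = (λ_1 + ... + λ_k) / Σ λ:
  k = 1: 54/145 = 0.3724
  k = 2: (54 + 50)/145 = 104/145 = 0.7172
  k = 3: (54 + 50 + 41)/145 = 145/145 = 1

Summary (fraction, with percent):

explained: PC1 0.3724 (37.24%), PC2 0.3448 (34.48%), PC3 0.2828 (28.28%);  cumulative: 0.3724, 0.7172, 1


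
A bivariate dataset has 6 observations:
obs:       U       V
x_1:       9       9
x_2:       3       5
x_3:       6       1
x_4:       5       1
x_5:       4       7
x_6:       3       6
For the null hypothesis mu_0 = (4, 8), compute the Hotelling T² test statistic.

Step 1 — sample mean vector:
  mean(U) = (9 + 3 + 6 + 5 + 4 + 3) / 6 = 30/6 = 5
  mean(V) = (9 + 5 + 1 + 1 + 7 + 6) / 6 = 29/6 = 4.8333
  x̄ = (5, 4.8333),  deviation x̄ - mu_0 = (5, 4.8333) - (4, 8) = (1, -3.1667).

Step 2 — sample covariance matrix, S[i,j] = (1/(n-1)) · Σ_k (x_{k,i} - mean_i) · (x_{k,j} - mean_j), divisor n-1 = 5:
  S[U,U] = ((4)·(4) + (-2)·(-2) + (1)·(1) + (0)·(0) + (-1)·(-1) + (-2)·(-2)) / 5 = 26/5 = 5.2
  S[U,V] = ((4)·(4.1667) + (-2)·(0.1667) + (1)·(-3.8333) + (0)·(-3.8333) + (-1)·(2.1667) + (-2)·(1.1667)) / 5 = 8/5 = 1.6
  S[V,V] = ((4.1667)·(4.1667) + (0.1667)·(0.1667) + (-3.8333)·(-3.8333) + (-3.8333)·(-3.8333) + (2.1667)·(2.1667) + (1.1667)·(1.1667)) / 5 = 52.8333/5 = 10.5667
  S = [[5.2, 1.6],
 [1.6, 10.5667]].

Step 3 — invert S. det(S) = 5.2·10.5667 - (1.6)² = 52.3867.
  S^{-1} = (1/det) · [[d, -b], [-b, a]] = [[0.2017, -0.0305],
 [-0.0305, 0.0993]].

Step 4 — quadratic form (x̄ - mu_0)^T · S^{-1} · (x̄ - mu_0):
  S^{-1} · (x̄ - mu_0) = (0.2984, -0.3449),
  (x̄ - mu_0)^T · [...] = (1)·(0.2984) + (-3.1667)·(-0.3449) = 1.3905.

Step 5 — scale by n: T² = 6 · 1.3905 = 8.3431.

T² ≈ 8.3431


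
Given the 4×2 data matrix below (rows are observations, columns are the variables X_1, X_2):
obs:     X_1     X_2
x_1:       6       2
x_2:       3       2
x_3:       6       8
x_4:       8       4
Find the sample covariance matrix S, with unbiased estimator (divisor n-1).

Step 1 — column means:
  mean(X_1) = (6 + 3 + 6 + 8) / 4 = 23/4 = 5.75
  mean(X_2) = (2 + 2 + 8 + 4) / 4 = 16/4 = 4

Step 2 — sample covariance S[i,j] = (1/(n-1)) · Σ_k (x_{k,i} - mean_i) · (x_{k,j} - mean_j), with n-1 = 3.
  S[X_1,X_1] = ((0.25)·(0.25) + (-2.75)·(-2.75) + (0.25)·(0.25) + (2.25)·(2.25)) / 3 = 12.75/3 = 4.25
  S[X_1,X_2] = ((0.25)·(-2) + (-2.75)·(-2) + (0.25)·(4) + (2.25)·(0)) / 3 = 6/3 = 2
  S[X_2,X_2] = ((-2)·(-2) + (-2)·(-2) + (4)·(4) + (0)·(0)) / 3 = 24/3 = 8

S is symmetric (S[j,i] = S[i,j]). Assembling:

S = [[4.25, 2],
 [2, 8]]


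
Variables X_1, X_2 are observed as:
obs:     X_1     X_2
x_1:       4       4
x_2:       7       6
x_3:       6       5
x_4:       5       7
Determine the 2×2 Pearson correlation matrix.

Step 1 — column means:
  mean(X_1) = (4 + 7 + 6 + 5) / 4 = 22/4 = 5.5
  mean(X_2) = (4 + 6 + 5 + 7) / 4 = 22/4 = 5.5

Step 2 — sample variances and covariances s[i,j] = (1/(n-1)) · Σ_k (x_{k,i} - mean_i) · (x_{k,j} - mean_j), with n-1 = 3:
  s[X_1,X_1] = ((-1.5)·(-1.5) + (1.5)·(1.5) + (0.5)·(0.5) + (-0.5)·(-0.5)) / 3 = 5/3 = 1.6667
  s[X_1,X_2] = ((-1.5)·(-1.5) + (1.5)·(0.5) + (0.5)·(-0.5) + (-0.5)·(1.5)) / 3 = 2/3 = 0.6667
  s[X_2,X_2] = ((-1.5)·(-1.5) + (0.5)·(0.5) + (-0.5)·(-0.5) + (1.5)·(1.5)) / 3 = 5/3 = 1.6667
  Sample standard deviations s_i = √(s[i,i]):
  s(X_1) = √(1.6667) = 1.291
  s(X_2) = √(1.6667) = 1.291

Step 3 — r_{ij} = s_{ij} / (s_i · s_j):
  r[X_1,X_1] = 1 (diagonal).
  r[X_1,X_2] = 0.6667 / (1.291 · 1.291) = 0.6667 / 1.6667 = 0.4
  r[X_2,X_2] = 1 (diagonal).

R is symmetric with unit diagonal. Assembling:

R = [[1, 0.4],
 [0.4, 1]]


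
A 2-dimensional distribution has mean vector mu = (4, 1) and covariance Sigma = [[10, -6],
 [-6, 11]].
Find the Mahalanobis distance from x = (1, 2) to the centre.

Step 1 — centre the observation: (x - mu) = (-3, 1).

Step 2 — invert Sigma. det(Sigma) = 10·11 - (-6)² = 74.
  Sigma^{-1} = (1/det) · [[d, -b], [-b, a]] = [[0.1486, 0.0811],
 [0.0811, 0.1351]].

Step 3 — form the quadratic (x - mu)^T · Sigma^{-1} · (x - mu):
  Sigma^{-1} · (x - mu) = (-0.3649, -0.1081).
  (x - mu)^T · [Sigma^{-1} · (x - mu)] = (-3)·(-0.3649) + (1)·(-0.1081) = 0.9865.

Step 4 — take square root: d = √(0.9865) ≈ 0.9932.

d(x, mu) = √(0.9865) ≈ 0.9932
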